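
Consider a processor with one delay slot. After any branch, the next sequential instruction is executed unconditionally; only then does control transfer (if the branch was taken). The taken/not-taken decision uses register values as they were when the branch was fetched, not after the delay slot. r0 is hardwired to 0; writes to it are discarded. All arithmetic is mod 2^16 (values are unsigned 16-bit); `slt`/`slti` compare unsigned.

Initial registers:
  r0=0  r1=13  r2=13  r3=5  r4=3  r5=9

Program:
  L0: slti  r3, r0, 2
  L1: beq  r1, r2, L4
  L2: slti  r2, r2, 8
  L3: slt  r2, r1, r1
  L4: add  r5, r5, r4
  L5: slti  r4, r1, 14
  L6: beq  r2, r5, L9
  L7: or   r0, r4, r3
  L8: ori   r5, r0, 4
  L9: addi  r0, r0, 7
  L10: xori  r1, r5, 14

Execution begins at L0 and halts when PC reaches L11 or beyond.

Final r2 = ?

[0] slti  r3, r0, 2  →  {r0:0, r1:13, r2:13, r3:1, r4:3, r5:9}
[1] beq  r1, r2, L4  →  {r0:0, r1:13, r2:13, r3:1, r4:3, r5:9}  ⟨branch taken⟩
[2] slti  r2, r2, 8  →  {r0:0, r1:13, r2:0, r3:1, r4:3, r5:9}
[4] add  r5, r5, r4  →  {r0:0, r1:13, r2:0, r3:1, r4:3, r5:12}
[5] slti  r4, r1, 14  →  {r0:0, r1:13, r2:0, r3:1, r4:1, r5:12}
[6] beq  r2, r5, L9  →  {r0:0, r1:13, r2:0, r3:1, r4:1, r5:12}  ⟨branch fallthrough⟩
[7] or   r0, r4, r3  →  {r0:0, r1:13, r2:0, r3:1, r4:1, r5:12}
[8] ori   r5, r0, 4  →  {r0:0, r1:13, r2:0, r3:1, r4:1, r5:4}
[9] addi  r0, r0, 7  →  {r0:0, r1:13, r2:0, r3:1, r4:1, r5:4}
[10] xori  r1, r5, 14  →  {r0:0, r1:10, r2:0, r3:1, r4:1, r5:4}

0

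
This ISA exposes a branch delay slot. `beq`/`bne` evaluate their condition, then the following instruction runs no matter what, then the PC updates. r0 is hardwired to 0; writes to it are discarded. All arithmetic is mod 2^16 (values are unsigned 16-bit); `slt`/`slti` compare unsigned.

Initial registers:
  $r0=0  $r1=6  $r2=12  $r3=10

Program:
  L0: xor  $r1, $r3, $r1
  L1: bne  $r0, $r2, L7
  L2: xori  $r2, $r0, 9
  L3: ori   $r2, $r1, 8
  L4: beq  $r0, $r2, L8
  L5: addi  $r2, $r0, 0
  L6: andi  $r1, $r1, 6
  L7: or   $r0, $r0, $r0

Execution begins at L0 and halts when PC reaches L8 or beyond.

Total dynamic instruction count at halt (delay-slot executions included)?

4

PC=0  xor  $r1, $r3, $r1     | $r0=0 $r1=12 $r2=12 $r3=10
PC=1  bne  $r0, $r2, L7      | $r0=0 $r1=12 $r2=12 $r3=10  [TAKEN]
PC=2  xori  $r2, $r0, 9      | $r0=0 $r1=12 $r2=9 $r3=10
PC=7  or   $r0, $r0, $r0     | $r0=0 $r1=12 $r2=9 $r3=10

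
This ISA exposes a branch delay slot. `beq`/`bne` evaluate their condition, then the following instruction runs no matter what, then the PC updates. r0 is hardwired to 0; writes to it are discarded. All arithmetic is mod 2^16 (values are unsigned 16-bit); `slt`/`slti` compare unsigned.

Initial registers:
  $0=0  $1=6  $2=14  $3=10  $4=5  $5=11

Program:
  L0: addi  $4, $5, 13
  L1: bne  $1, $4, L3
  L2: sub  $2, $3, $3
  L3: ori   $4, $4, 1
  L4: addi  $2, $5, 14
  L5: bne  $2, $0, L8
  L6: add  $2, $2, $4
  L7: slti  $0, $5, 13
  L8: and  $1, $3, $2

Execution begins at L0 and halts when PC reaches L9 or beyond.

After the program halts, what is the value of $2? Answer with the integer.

50

[0] addi  $4, $5, 13  →  {$0:0, $1:6, $2:14, $3:10, $4:24, $5:11}
[1] bne  $1, $4, L3  →  {$0:0, $1:6, $2:14, $3:10, $4:24, $5:11}  ⟨branch taken⟩
[2] sub  $2, $3, $3  →  {$0:0, $1:6, $2:0, $3:10, $4:24, $5:11}
[3] ori   $4, $4, 1  →  {$0:0, $1:6, $2:0, $3:10, $4:25, $5:11}
[4] addi  $2, $5, 14  →  {$0:0, $1:6, $2:25, $3:10, $4:25, $5:11}
[5] bne  $2, $0, L8  →  {$0:0, $1:6, $2:25, $3:10, $4:25, $5:11}  ⟨branch taken⟩
[6] add  $2, $2, $4  →  {$0:0, $1:6, $2:50, $3:10, $4:25, $5:11}
[8] and  $1, $3, $2  →  {$0:0, $1:2, $2:50, $3:10, $4:25, $5:11}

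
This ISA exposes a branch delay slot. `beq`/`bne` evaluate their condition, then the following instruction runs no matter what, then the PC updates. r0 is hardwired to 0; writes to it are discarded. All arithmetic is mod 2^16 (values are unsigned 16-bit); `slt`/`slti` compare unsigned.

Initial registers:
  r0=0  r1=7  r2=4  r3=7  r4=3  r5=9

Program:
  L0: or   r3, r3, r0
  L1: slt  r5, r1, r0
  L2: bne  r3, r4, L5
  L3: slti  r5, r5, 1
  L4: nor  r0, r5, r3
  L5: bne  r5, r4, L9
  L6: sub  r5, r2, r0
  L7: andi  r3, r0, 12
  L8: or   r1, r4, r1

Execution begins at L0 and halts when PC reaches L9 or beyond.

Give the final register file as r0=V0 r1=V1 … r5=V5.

[0] or   r3, r3, r0  →  {r0:0, r1:7, r2:4, r3:7, r4:3, r5:9}
[1] slt  r5, r1, r0  →  {r0:0, r1:7, r2:4, r3:7, r4:3, r5:0}
[2] bne  r3, r4, L5  →  {r0:0, r1:7, r2:4, r3:7, r4:3, r5:0}  ⟨branch taken⟩
[3] slti  r5, r5, 1  →  {r0:0, r1:7, r2:4, r3:7, r4:3, r5:1}
[5] bne  r5, r4, L9  →  {r0:0, r1:7, r2:4, r3:7, r4:3, r5:1}  ⟨branch taken⟩
[6] sub  r5, r2, r0  →  {r0:0, r1:7, r2:4, r3:7, r4:3, r5:4}

r0=0 r1=7 r2=4 r3=7 r4=3 r5=4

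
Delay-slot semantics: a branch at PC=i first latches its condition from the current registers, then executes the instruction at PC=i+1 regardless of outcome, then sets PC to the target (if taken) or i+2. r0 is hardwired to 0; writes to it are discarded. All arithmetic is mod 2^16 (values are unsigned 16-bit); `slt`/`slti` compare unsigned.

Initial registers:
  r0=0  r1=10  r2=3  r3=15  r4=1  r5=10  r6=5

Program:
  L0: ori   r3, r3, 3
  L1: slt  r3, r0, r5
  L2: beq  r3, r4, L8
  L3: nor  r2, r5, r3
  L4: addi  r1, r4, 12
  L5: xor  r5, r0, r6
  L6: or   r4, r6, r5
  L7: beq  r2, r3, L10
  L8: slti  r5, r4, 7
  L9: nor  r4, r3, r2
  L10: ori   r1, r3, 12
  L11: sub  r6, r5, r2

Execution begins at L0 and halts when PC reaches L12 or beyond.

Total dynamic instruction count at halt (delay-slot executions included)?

8

  step pc=0: ori   r3, r3, 3  regs=(0,10,3,15,1,10,5)
  step pc=1: slt  r3, r0, r5  regs=(0,10,3,1,1,10,5)
  step pc=2: beq  r3, r4, L8  cond=T  regs=(0,10,3,1,1,10,5)
  step pc=3: nor  r2, r5, r3  regs=(0,10,65524,1,1,10,5)
  step pc=8: slti  r5, r4, 7  regs=(0,10,65524,1,1,1,5)
  step pc=9: nor  r4, r3, r2  regs=(0,10,65524,1,10,1,5)
  step pc=10: ori   r1, r3, 12  regs=(0,13,65524,1,10,1,5)
  step pc=11: sub  r6, r5, r2  regs=(0,13,65524,1,10,1,13)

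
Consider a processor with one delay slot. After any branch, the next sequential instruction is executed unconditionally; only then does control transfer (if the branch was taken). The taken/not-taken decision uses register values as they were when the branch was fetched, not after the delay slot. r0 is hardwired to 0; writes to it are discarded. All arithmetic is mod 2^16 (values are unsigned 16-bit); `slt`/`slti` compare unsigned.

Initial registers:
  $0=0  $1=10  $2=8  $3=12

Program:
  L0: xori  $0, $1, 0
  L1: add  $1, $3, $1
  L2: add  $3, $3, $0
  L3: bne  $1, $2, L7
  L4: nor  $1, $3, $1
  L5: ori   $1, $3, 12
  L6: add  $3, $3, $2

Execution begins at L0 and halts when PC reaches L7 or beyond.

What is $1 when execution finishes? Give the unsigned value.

65505

[0] xori  $0, $1, 0  →  {$0:0, $1:10, $2:8, $3:12}
[1] add  $1, $3, $1  →  {$0:0, $1:22, $2:8, $3:12}
[2] add  $3, $3, $0  →  {$0:0, $1:22, $2:8, $3:12}
[3] bne  $1, $2, L7  →  {$0:0, $1:22, $2:8, $3:12}  ⟨branch taken⟩
[4] nor  $1, $3, $1  →  {$0:0, $1:65505, $2:8, $3:12}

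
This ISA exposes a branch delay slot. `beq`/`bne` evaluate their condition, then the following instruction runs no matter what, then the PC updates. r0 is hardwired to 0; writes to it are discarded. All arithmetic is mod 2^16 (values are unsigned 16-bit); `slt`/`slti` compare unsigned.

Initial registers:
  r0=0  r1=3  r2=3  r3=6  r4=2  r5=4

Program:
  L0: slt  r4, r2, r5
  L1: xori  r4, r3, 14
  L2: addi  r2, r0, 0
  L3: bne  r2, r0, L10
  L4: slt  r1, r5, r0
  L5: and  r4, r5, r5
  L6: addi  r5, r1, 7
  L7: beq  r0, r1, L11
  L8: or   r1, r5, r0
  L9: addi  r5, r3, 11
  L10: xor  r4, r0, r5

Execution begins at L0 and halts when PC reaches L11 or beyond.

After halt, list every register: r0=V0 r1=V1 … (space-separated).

#0 slt  r4, r2, r5 ; 0/3/3/6/1/4
#1 xori  r4, r3, 14 ; 0/3/3/6/8/4
#2 addi  r2, r0, 0 ; 0/3/0/6/8/4
#3 bne  r2, r0, L10 ; 0/3/0/6/8/4 ; →fallthru
#4 slt  r1, r5, r0 ; 0/0/0/6/8/4
#5 and  r4, r5, r5 ; 0/0/0/6/4/4
#6 addi  r5, r1, 7 ; 0/0/0/6/4/7
#7 beq  r0, r1, L11 ; 0/0/0/6/4/7 ; →target
#8 or   r1, r5, r0 ; 0/7/0/6/4/7

r0=0 r1=7 r2=0 r3=6 r4=4 r5=7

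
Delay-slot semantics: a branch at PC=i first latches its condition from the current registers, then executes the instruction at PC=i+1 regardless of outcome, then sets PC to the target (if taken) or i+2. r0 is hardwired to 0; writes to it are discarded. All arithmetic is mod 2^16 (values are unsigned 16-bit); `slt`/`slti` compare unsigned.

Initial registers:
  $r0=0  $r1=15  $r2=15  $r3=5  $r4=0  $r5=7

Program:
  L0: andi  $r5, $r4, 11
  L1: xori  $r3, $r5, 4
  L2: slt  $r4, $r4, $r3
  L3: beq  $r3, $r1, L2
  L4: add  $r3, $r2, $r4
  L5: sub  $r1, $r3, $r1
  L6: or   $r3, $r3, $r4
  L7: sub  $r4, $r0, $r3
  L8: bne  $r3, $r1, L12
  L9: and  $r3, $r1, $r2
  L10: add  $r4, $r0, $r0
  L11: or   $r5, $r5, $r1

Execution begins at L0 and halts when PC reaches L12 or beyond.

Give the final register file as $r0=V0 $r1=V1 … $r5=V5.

PC=0  andi  $r5, $r4, 11     | $r0=0 $r1=15 $r2=15 $r3=5 $r4=0 $r5=0
PC=1  xori  $r3, $r5, 4      | $r0=0 $r1=15 $r2=15 $r3=4 $r4=0 $r5=0
PC=2  slt  $r4, $r4, $r3     | $r0=0 $r1=15 $r2=15 $r3=4 $r4=1 $r5=0
PC=3  beq  $r3, $r1, L2      | $r0=0 $r1=15 $r2=15 $r3=4 $r4=1 $r5=0  [not taken]
PC=4  add  $r3, $r2, $r4     | $r0=0 $r1=15 $r2=15 $r3=16 $r4=1 $r5=0
PC=5  sub  $r1, $r3, $r1     | $r0=0 $r1=1 $r2=15 $r3=16 $r4=1 $r5=0
PC=6  or   $r3, $r3, $r4     | $r0=0 $r1=1 $r2=15 $r3=17 $r4=1 $r5=0
PC=7  sub  $r4, $r0, $r3     | $r0=0 $r1=1 $r2=15 $r3=17 $r4=65519 $r5=0
PC=8  bne  $r3, $r1, L12     | $r0=0 $r1=1 $r2=15 $r3=17 $r4=65519 $r5=0  [TAKEN]
PC=9  and  $r3, $r1, $r2     | $r0=0 $r1=1 $r2=15 $r3=1 $r4=65519 $r5=0

$r0=0 $r1=1 $r2=15 $r3=1 $r4=65519 $r5=0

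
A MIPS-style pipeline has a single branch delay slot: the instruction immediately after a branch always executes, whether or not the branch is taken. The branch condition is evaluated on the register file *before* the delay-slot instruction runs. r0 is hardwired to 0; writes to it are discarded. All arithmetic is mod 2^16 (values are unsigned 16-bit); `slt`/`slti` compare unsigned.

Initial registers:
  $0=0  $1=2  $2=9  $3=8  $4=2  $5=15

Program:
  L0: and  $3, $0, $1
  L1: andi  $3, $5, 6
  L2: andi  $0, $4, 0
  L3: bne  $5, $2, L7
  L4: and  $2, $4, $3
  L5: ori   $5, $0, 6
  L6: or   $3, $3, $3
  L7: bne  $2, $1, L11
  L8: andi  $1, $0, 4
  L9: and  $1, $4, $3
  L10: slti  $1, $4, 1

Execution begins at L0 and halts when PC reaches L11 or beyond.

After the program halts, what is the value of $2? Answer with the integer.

2

#0 and  $3, $0, $1 ; 0/2/9/0/2/15
#1 andi  $3, $5, 6 ; 0/2/9/6/2/15
#2 andi  $0, $4, 0 ; 0/2/9/6/2/15
#3 bne  $5, $2, L7 ; 0/2/9/6/2/15 ; →target
#4 and  $2, $4, $3 ; 0/2/2/6/2/15
#7 bne  $2, $1, L11 ; 0/2/2/6/2/15 ; →fallthru
#8 andi  $1, $0, 4 ; 0/0/2/6/2/15
#9 and  $1, $4, $3 ; 0/2/2/6/2/15
#10 slti  $1, $4, 1 ; 0/0/2/6/2/15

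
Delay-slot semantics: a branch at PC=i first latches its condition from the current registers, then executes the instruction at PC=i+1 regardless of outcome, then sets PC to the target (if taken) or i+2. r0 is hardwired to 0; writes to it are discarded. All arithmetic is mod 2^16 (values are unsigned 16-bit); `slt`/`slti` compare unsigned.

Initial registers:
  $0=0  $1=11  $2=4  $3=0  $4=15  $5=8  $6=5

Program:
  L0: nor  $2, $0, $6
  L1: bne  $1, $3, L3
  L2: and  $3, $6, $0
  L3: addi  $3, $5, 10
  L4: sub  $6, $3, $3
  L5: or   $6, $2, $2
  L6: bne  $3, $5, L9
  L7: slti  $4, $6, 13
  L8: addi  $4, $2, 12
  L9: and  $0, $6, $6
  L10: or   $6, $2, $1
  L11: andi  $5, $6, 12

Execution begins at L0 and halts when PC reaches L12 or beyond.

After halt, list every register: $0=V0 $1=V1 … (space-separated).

[0] nor  $2, $0, $6  →  {$0:0, $1:11, $2:65530, $3:0, $4:15, $5:8, $6:5}
[1] bne  $1, $3, L3  →  {$0:0, $1:11, $2:65530, $3:0, $4:15, $5:8, $6:5}  ⟨branch taken⟩
[2] and  $3, $6, $0  →  {$0:0, $1:11, $2:65530, $3:0, $4:15, $5:8, $6:5}
[3] addi  $3, $5, 10  →  {$0:0, $1:11, $2:65530, $3:18, $4:15, $5:8, $6:5}
[4] sub  $6, $3, $3  →  {$0:0, $1:11, $2:65530, $3:18, $4:15, $5:8, $6:0}
[5] or   $6, $2, $2  →  {$0:0, $1:11, $2:65530, $3:18, $4:15, $5:8, $6:65530}
[6] bne  $3, $5, L9  →  {$0:0, $1:11, $2:65530, $3:18, $4:15, $5:8, $6:65530}  ⟨branch taken⟩
[7] slti  $4, $6, 13  →  {$0:0, $1:11, $2:65530, $3:18, $4:0, $5:8, $6:65530}
[9] and  $0, $6, $6  →  {$0:0, $1:11, $2:65530, $3:18, $4:0, $5:8, $6:65530}
[10] or   $6, $2, $1  →  {$0:0, $1:11, $2:65530, $3:18, $4:0, $5:8, $6:65531}
[11] andi  $5, $6, 12  →  {$0:0, $1:11, $2:65530, $3:18, $4:0, $5:8, $6:65531}

$0=0 $1=11 $2=65530 $3=18 $4=0 $5=8 $6=65531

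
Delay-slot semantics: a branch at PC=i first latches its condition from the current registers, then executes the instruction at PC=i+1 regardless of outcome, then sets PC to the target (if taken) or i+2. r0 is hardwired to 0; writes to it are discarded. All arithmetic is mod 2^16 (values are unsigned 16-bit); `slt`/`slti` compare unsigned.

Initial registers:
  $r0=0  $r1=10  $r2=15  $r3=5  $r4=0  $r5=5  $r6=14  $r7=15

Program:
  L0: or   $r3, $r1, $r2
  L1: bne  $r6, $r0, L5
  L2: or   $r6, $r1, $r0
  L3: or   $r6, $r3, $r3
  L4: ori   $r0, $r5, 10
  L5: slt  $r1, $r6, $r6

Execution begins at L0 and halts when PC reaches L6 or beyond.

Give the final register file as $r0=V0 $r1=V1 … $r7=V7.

PC=0  or   $r3, $r1, $r2     | $r0=0 $r1=10 $r2=15 $r3=15 $r4=0 $r5=5 $r6=14 $r7=15
PC=1  bne  $r6, $r0, L5      | $r0=0 $r1=10 $r2=15 $r3=15 $r4=0 $r5=5 $r6=14 $r7=15  [TAKEN]
PC=2  or   $r6, $r1, $r0     | $r0=0 $r1=10 $r2=15 $r3=15 $r4=0 $r5=5 $r6=10 $r7=15
PC=5  slt  $r1, $r6, $r6     | $r0=0 $r1=0 $r2=15 $r3=15 $r4=0 $r5=5 $r6=10 $r7=15

$r0=0 $r1=0 $r2=15 $r3=15 $r4=0 $r5=5 $r6=10 $r7=15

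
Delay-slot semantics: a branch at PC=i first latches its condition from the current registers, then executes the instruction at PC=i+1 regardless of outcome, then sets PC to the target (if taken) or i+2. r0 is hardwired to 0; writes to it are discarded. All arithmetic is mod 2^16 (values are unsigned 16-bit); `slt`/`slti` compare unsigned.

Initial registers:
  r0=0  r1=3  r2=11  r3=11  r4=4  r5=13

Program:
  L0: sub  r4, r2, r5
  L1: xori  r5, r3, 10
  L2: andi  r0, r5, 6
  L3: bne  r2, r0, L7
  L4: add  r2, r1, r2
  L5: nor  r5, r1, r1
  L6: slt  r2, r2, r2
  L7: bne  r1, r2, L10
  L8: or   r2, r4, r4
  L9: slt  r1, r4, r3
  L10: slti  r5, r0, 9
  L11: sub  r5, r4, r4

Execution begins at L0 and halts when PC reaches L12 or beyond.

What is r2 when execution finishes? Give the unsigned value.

65534

#0 sub  r4, r2, r5 ; 0/3/11/11/65534/13
#1 xori  r5, r3, 10 ; 0/3/11/11/65534/1
#2 andi  r0, r5, 6 ; 0/3/11/11/65534/1
#3 bne  r2, r0, L7 ; 0/3/11/11/65534/1 ; →target
#4 add  r2, r1, r2 ; 0/3/14/11/65534/1
#7 bne  r1, r2, L10 ; 0/3/14/11/65534/1 ; →target
#8 or   r2, r4, r4 ; 0/3/65534/11/65534/1
#10 slti  r5, r0, 9 ; 0/3/65534/11/65534/1
#11 sub  r5, r4, r4 ; 0/3/65534/11/65534/0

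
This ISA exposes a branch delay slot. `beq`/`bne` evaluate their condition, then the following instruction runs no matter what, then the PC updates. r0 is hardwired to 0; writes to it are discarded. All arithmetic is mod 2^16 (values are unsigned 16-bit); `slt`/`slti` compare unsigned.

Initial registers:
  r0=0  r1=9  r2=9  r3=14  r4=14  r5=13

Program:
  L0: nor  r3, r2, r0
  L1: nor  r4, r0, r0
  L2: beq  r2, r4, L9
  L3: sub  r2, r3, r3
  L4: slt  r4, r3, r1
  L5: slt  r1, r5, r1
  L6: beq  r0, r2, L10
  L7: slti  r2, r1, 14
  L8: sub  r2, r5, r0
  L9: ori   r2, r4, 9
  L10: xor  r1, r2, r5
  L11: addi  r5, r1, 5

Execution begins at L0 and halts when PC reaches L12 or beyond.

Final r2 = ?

  step pc=0: nor  r3, r2, r0  regs=(0,9,9,65526,14,13)
  step pc=1: nor  r4, r0, r0  regs=(0,9,9,65526,65535,13)
  step pc=2: beq  r2, r4, L9  cond=F  regs=(0,9,9,65526,65535,13)
  step pc=3: sub  r2, r3, r3  regs=(0,9,0,65526,65535,13)
  step pc=4: slt  r4, r3, r1  regs=(0,9,0,65526,0,13)
  step pc=5: slt  r1, r5, r1  regs=(0,0,0,65526,0,13)
  step pc=6: beq  r0, r2, L10  cond=T  regs=(0,0,0,65526,0,13)
  step pc=7: slti  r2, r1, 14  regs=(0,0,1,65526,0,13)
  step pc=10: xor  r1, r2, r5  regs=(0,12,1,65526,0,13)
  step pc=11: addi  r5, r1, 5  regs=(0,12,1,65526,0,17)

1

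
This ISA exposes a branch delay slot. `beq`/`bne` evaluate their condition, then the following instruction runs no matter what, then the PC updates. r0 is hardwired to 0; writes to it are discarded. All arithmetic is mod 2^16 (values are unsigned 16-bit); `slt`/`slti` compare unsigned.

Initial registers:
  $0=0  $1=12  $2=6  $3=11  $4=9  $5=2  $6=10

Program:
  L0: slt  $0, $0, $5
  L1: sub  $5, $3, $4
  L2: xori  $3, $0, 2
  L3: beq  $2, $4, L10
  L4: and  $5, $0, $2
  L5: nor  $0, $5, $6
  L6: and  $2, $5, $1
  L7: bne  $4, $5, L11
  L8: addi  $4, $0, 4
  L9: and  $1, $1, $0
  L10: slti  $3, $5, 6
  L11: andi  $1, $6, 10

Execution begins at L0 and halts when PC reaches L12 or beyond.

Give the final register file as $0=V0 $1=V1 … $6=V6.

PC=0  slt  $0, $0, $5        | $0=0 $1=12 $2=6 $3=11 $4=9 $5=2 $6=10
PC=1  sub  $5, $3, $4        | $0=0 $1=12 $2=6 $3=11 $4=9 $5=2 $6=10
PC=2  xori  $3, $0, 2        | $0=0 $1=12 $2=6 $3=2 $4=9 $5=2 $6=10
PC=3  beq  $2, $4, L10       | $0=0 $1=12 $2=6 $3=2 $4=9 $5=2 $6=10  [not taken]
PC=4  and  $5, $0, $2        | $0=0 $1=12 $2=6 $3=2 $4=9 $5=0 $6=10
PC=5  nor  $0, $5, $6        | $0=0 $1=12 $2=6 $3=2 $4=9 $5=0 $6=10
PC=6  and  $2, $5, $1        | $0=0 $1=12 $2=0 $3=2 $4=9 $5=0 $6=10
PC=7  bne  $4, $5, L11       | $0=0 $1=12 $2=0 $3=2 $4=9 $5=0 $6=10  [TAKEN]
PC=8  addi  $4, $0, 4        | $0=0 $1=12 $2=0 $3=2 $4=4 $5=0 $6=10
PC=11 andi  $1, $6, 10       | $0=0 $1=10 $2=0 $3=2 $4=4 $5=0 $6=10

$0=0 $1=10 $2=0 $3=2 $4=4 $5=0 $6=10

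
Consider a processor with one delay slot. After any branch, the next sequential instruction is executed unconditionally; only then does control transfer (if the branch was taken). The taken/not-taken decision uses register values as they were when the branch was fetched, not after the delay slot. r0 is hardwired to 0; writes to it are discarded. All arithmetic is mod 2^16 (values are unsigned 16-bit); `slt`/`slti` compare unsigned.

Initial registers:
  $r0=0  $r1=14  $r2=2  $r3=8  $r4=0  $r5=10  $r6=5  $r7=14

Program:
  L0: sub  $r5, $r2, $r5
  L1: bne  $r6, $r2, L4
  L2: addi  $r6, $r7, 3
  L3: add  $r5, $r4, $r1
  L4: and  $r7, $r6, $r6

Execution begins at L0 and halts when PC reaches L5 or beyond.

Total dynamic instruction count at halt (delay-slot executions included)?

  step pc=0: sub  $r5, $r2, $r5  regs=(0,14,2,8,0,65528,5,14)
  step pc=1: bne  $r6, $r2, L4  cond=T  regs=(0,14,2,8,0,65528,5,14)
  step pc=2: addi  $r6, $r7, 3  regs=(0,14,2,8,0,65528,17,14)
  step pc=4: and  $r7, $r6, $r6  regs=(0,14,2,8,0,65528,17,17)

4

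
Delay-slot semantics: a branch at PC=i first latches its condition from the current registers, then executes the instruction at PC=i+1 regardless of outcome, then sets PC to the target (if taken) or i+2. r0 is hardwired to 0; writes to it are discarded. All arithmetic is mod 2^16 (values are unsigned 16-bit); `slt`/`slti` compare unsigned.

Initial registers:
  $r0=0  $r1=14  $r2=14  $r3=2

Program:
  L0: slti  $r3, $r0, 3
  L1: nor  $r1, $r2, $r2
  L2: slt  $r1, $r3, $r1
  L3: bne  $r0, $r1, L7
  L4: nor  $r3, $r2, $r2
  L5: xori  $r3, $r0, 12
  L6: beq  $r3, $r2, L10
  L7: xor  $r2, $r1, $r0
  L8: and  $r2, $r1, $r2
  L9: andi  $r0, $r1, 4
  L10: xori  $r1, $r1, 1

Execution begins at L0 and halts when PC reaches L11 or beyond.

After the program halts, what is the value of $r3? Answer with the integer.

65521

  step pc=0: slti  $r3, $r0, 3  regs=(0,14,14,1)
  step pc=1: nor  $r1, $r2, $r2  regs=(0,65521,14,1)
  step pc=2: slt  $r1, $r3, $r1  regs=(0,1,14,1)
  step pc=3: bne  $r0, $r1, L7  cond=T  regs=(0,1,14,1)
  step pc=4: nor  $r3, $r2, $r2  regs=(0,1,14,65521)
  step pc=7: xor  $r2, $r1, $r0  regs=(0,1,1,65521)
  step pc=8: and  $r2, $r1, $r2  regs=(0,1,1,65521)
  step pc=9: andi  $r0, $r1, 4  regs=(0,1,1,65521)
  step pc=10: xori  $r1, $r1, 1  regs=(0,0,1,65521)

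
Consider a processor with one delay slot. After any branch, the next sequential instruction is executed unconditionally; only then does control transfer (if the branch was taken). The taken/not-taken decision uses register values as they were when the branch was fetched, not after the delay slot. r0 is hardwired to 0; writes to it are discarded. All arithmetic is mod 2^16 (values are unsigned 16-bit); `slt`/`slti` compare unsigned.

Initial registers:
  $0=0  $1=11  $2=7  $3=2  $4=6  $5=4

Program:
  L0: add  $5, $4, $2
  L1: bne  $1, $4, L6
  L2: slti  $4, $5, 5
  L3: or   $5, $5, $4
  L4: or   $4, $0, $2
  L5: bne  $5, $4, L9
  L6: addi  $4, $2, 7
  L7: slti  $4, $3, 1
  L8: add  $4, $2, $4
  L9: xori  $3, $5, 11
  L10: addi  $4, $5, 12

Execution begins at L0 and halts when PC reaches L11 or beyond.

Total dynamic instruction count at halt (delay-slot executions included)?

#0 add  $5, $4, $2 ; 0/11/7/2/6/13
#1 bne  $1, $4, L6 ; 0/11/7/2/6/13 ; →target
#2 slti  $4, $5, 5 ; 0/11/7/2/0/13
#6 addi  $4, $2, 7 ; 0/11/7/2/14/13
#7 slti  $4, $3, 1 ; 0/11/7/2/0/13
#8 add  $4, $2, $4 ; 0/11/7/2/7/13
#9 xori  $3, $5, 11 ; 0/11/7/6/7/13
#10 addi  $4, $5, 12 ; 0/11/7/6/25/13

8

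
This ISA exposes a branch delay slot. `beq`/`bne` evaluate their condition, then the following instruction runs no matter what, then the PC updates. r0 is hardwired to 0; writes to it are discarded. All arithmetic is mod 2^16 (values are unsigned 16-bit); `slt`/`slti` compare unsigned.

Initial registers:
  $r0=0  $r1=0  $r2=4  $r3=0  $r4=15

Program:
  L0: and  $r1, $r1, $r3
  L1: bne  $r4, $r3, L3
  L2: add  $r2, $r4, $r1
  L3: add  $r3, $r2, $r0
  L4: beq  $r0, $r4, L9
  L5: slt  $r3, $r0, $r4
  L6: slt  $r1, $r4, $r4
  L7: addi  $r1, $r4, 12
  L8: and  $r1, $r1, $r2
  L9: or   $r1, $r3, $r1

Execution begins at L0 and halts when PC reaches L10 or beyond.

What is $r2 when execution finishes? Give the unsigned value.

#0 and  $r1, $r1, $r3 ; 0/0/4/0/15
#1 bne  $r4, $r3, L3 ; 0/0/4/0/15 ; →target
#2 add  $r2, $r4, $r1 ; 0/0/15/0/15
#3 add  $r3, $r2, $r0 ; 0/0/15/15/15
#4 beq  $r0, $r4, L9 ; 0/0/15/15/15 ; →fallthru
#5 slt  $r3, $r0, $r4 ; 0/0/15/1/15
#6 slt  $r1, $r4, $r4 ; 0/0/15/1/15
#7 addi  $r1, $r4, 12 ; 0/27/15/1/15
#8 and  $r1, $r1, $r2 ; 0/11/15/1/15
#9 or   $r1, $r3, $r1 ; 0/11/15/1/15

15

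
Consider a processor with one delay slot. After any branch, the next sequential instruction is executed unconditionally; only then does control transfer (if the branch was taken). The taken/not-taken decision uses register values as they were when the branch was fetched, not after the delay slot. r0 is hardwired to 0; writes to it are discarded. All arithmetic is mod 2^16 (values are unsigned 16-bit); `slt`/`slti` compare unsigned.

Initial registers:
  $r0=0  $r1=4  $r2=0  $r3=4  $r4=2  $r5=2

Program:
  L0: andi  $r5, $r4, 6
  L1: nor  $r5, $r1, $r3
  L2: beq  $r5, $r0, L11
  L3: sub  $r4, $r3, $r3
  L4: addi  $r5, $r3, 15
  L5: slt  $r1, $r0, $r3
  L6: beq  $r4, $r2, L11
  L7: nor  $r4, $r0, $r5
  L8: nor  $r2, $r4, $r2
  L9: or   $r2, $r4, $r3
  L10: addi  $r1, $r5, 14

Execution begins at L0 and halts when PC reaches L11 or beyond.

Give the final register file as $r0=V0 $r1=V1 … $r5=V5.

$r0=0 $r1=1 $r2=0 $r3=4 $r4=65516 $r5=19

PC=0  andi  $r5, $r4, 6      | $r0=0 $r1=4 $r2=0 $r3=4 $r4=2 $r5=2
PC=1  nor  $r5, $r1, $r3     | $r0=0 $r1=4 $r2=0 $r3=4 $r4=2 $r5=65531
PC=2  beq  $r5, $r0, L11     | $r0=0 $r1=4 $r2=0 $r3=4 $r4=2 $r5=65531  [not taken]
PC=3  sub  $r4, $r3, $r3     | $r0=0 $r1=4 $r2=0 $r3=4 $r4=0 $r5=65531
PC=4  addi  $r5, $r3, 15     | $r0=0 $r1=4 $r2=0 $r3=4 $r4=0 $r5=19
PC=5  slt  $r1, $r0, $r3     | $r0=0 $r1=1 $r2=0 $r3=4 $r4=0 $r5=19
PC=6  beq  $r4, $r2, L11     | $r0=0 $r1=1 $r2=0 $r3=4 $r4=0 $r5=19  [TAKEN]
PC=7  nor  $r4, $r0, $r5     | $r0=0 $r1=1 $r2=0 $r3=4 $r4=65516 $r5=19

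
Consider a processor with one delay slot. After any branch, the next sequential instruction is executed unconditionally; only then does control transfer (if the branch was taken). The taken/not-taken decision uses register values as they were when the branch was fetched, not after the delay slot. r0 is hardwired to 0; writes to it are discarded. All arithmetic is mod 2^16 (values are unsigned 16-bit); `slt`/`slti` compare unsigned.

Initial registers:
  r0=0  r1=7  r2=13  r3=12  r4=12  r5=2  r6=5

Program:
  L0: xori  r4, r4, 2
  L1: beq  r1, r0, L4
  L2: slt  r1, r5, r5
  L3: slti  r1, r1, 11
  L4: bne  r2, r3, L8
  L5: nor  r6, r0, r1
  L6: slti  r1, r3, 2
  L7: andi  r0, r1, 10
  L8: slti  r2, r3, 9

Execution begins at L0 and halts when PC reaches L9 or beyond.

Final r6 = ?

65534

#0 xori  r4, r4, 2 ; 0/7/13/12/14/2/5
#1 beq  r1, r0, L4 ; 0/7/13/12/14/2/5 ; →fallthru
#2 slt  r1, r5, r5 ; 0/0/13/12/14/2/5
#3 slti  r1, r1, 11 ; 0/1/13/12/14/2/5
#4 bne  r2, r3, L8 ; 0/1/13/12/14/2/5 ; →target
#5 nor  r6, r0, r1 ; 0/1/13/12/14/2/65534
#8 slti  r2, r3, 9 ; 0/1/0/12/14/2/65534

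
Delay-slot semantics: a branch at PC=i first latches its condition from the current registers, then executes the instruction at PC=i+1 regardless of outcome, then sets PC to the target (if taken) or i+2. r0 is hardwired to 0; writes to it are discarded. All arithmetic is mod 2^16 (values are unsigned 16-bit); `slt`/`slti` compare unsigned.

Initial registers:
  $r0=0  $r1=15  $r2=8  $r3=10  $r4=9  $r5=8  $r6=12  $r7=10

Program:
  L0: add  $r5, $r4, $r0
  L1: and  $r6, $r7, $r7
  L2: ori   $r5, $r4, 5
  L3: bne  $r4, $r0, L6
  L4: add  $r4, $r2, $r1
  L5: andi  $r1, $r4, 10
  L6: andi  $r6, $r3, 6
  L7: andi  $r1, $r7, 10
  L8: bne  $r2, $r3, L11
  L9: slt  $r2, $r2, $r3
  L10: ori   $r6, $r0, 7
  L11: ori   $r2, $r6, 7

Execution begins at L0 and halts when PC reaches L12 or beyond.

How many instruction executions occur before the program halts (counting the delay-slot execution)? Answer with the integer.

[0] add  $r5, $r4, $r0  →  {$r0:0, $r1:15, $r2:8, $r3:10, $r4:9, $r5:9, $r6:12, $r7:10}
[1] and  $r6, $r7, $r7  →  {$r0:0, $r1:15, $r2:8, $r3:10, $r4:9, $r5:9, $r6:10, $r7:10}
[2] ori   $r5, $r4, 5  →  {$r0:0, $r1:15, $r2:8, $r3:10, $r4:9, $r5:13, $r6:10, $r7:10}
[3] bne  $r4, $r0, L6  →  {$r0:0, $r1:15, $r2:8, $r3:10, $r4:9, $r5:13, $r6:10, $r7:10}  ⟨branch taken⟩
[4] add  $r4, $r2, $r1  →  {$r0:0, $r1:15, $r2:8, $r3:10, $r4:23, $r5:13, $r6:10, $r7:10}
[6] andi  $r6, $r3, 6  →  {$r0:0, $r1:15, $r2:8, $r3:10, $r4:23, $r5:13, $r6:2, $r7:10}
[7] andi  $r1, $r7, 10  →  {$r0:0, $r1:10, $r2:8, $r3:10, $r4:23, $r5:13, $r6:2, $r7:10}
[8] bne  $r2, $r3, L11  →  {$r0:0, $r1:10, $r2:8, $r3:10, $r4:23, $r5:13, $r6:2, $r7:10}  ⟨branch taken⟩
[9] slt  $r2, $r2, $r3  →  {$r0:0, $r1:10, $r2:1, $r3:10, $r4:23, $r5:13, $r6:2, $r7:10}
[11] ori   $r2, $r6, 7  →  {$r0:0, $r1:10, $r2:7, $r3:10, $r4:23, $r5:13, $r6:2, $r7:10}

10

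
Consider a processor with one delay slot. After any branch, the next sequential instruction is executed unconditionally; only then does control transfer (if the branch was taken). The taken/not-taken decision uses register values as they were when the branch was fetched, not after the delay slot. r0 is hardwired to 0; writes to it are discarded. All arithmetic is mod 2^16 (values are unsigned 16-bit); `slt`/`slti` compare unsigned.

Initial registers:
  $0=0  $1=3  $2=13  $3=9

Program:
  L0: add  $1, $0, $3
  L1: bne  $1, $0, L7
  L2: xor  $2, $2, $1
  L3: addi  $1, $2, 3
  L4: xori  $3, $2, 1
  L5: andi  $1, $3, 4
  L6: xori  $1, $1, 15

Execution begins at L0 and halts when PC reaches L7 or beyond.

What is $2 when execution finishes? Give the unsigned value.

  step pc=0: add  $1, $0, $3  regs=(0,9,13,9)
  step pc=1: bne  $1, $0, L7  cond=T  regs=(0,9,13,9)
  step pc=2: xor  $2, $2, $1  regs=(0,9,4,9)

4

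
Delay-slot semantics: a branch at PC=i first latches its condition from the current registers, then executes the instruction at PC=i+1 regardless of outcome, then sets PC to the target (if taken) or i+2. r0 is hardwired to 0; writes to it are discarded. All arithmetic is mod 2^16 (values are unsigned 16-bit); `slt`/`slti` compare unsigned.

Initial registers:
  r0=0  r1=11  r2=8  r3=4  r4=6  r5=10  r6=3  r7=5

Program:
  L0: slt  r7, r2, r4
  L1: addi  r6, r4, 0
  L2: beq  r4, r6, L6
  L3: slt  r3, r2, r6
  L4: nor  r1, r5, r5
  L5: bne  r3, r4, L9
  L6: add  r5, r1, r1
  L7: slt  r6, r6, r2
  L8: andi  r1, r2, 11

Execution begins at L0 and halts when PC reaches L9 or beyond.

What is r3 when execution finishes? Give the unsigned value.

0

PC=0  slt  r7, r2, r4        | r0=0 r1=11 r2=8 r3=4 r4=6 r5=10 r6=3 r7=0
PC=1  addi  r6, r4, 0        | r0=0 r1=11 r2=8 r3=4 r4=6 r5=10 r6=6 r7=0
PC=2  beq  r4, r6, L6        | r0=0 r1=11 r2=8 r3=4 r4=6 r5=10 r6=6 r7=0  [TAKEN]
PC=3  slt  r3, r2, r6        | r0=0 r1=11 r2=8 r3=0 r4=6 r5=10 r6=6 r7=0
PC=6  add  r5, r1, r1        | r0=0 r1=11 r2=8 r3=0 r4=6 r5=22 r6=6 r7=0
PC=7  slt  r6, r6, r2        | r0=0 r1=11 r2=8 r3=0 r4=6 r5=22 r6=1 r7=0
PC=8  andi  r1, r2, 11       | r0=0 r1=8 r2=8 r3=0 r4=6 r5=22 r6=1 r7=0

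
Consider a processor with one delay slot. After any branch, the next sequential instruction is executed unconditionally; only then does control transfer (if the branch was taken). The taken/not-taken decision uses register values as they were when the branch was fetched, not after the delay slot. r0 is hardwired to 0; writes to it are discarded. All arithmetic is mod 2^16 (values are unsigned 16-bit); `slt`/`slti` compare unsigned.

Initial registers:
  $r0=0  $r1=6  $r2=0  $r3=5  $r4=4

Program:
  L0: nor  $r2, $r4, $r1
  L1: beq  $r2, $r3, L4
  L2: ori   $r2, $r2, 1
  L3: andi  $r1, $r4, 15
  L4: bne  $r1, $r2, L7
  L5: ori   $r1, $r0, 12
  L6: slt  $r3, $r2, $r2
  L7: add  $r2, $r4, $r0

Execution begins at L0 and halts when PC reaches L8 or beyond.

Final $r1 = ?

12

[0] nor  $r2, $r4, $r1  →  {$r0:0, $r1:6, $r2:65529, $r3:5, $r4:4}
[1] beq  $r2, $r3, L4  →  {$r0:0, $r1:6, $r2:65529, $r3:5, $r4:4}  ⟨branch fallthrough⟩
[2] ori   $r2, $r2, 1  →  {$r0:0, $r1:6, $r2:65529, $r3:5, $r4:4}
[3] andi  $r1, $r4, 15  →  {$r0:0, $r1:4, $r2:65529, $r3:5, $r4:4}
[4] bne  $r1, $r2, L7  →  {$r0:0, $r1:4, $r2:65529, $r3:5, $r4:4}  ⟨branch taken⟩
[5] ori   $r1, $r0, 12  →  {$r0:0, $r1:12, $r2:65529, $r3:5, $r4:4}
[7] add  $r2, $r4, $r0  →  {$r0:0, $r1:12, $r2:4, $r3:5, $r4:4}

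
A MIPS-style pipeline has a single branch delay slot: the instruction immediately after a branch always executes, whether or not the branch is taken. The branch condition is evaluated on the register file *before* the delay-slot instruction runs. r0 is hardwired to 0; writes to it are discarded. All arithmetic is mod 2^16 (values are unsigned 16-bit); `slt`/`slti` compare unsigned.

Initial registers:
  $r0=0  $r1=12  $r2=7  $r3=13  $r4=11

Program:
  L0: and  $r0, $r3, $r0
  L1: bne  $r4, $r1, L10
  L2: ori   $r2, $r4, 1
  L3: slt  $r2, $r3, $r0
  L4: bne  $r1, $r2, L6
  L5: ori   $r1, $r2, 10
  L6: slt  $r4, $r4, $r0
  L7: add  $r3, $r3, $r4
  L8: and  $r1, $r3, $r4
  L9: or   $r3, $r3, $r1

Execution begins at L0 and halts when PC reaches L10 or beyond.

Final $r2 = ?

#0 and  $r0, $r3, $r0 ; 0/12/7/13/11
#1 bne  $r4, $r1, L10 ; 0/12/7/13/11 ; →target
#2 ori   $r2, $r4, 1 ; 0/12/11/13/11

11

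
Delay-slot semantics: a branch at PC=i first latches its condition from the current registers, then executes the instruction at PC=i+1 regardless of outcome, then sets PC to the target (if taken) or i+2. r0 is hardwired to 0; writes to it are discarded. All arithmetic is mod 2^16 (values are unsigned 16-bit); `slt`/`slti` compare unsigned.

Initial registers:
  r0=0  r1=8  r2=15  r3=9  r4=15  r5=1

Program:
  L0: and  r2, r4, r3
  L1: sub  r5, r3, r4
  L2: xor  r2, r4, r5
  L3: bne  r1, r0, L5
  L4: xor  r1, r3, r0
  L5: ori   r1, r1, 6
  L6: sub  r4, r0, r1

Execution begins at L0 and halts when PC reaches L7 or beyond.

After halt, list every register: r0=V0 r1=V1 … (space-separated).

r0=0 r1=15 r2=65525 r3=9 r4=65521 r5=65530

  step pc=0: and  r2, r4, r3  regs=(0,8,9,9,15,1)
  step pc=1: sub  r5, r3, r4  regs=(0,8,9,9,15,65530)
  step pc=2: xor  r2, r4, r5  regs=(0,8,65525,9,15,65530)
  step pc=3: bne  r1, r0, L5  cond=T  regs=(0,8,65525,9,15,65530)
  step pc=4: xor  r1, r3, r0  regs=(0,9,65525,9,15,65530)
  step pc=5: ori   r1, r1, 6  regs=(0,15,65525,9,15,65530)
  step pc=6: sub  r4, r0, r1  regs=(0,15,65525,9,65521,65530)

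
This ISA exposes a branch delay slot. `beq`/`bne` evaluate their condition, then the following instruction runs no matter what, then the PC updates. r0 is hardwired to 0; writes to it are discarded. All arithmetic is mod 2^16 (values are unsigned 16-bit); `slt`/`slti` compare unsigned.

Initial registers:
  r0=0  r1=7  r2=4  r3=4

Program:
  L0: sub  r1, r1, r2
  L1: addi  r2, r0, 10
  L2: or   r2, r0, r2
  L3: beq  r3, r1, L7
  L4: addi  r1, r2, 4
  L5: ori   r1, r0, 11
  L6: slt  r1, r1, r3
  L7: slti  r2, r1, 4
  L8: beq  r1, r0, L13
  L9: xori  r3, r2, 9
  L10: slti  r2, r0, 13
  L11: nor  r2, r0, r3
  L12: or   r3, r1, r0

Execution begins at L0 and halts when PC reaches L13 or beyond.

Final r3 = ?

8

  step pc=0: sub  r1, r1, r2  regs=(0,3,4,4)
  step pc=1: addi  r2, r0, 10  regs=(0,3,10,4)
  step pc=2: or   r2, r0, r2  regs=(0,3,10,4)
  step pc=3: beq  r3, r1, L7  cond=F  regs=(0,3,10,4)
  step pc=4: addi  r1, r2, 4  regs=(0,14,10,4)
  step pc=5: ori   r1, r0, 11  regs=(0,11,10,4)
  step pc=6: slt  r1, r1, r3  regs=(0,0,10,4)
  step pc=7: slti  r2, r1, 4  regs=(0,0,1,4)
  step pc=8: beq  r1, r0, L13  cond=T  regs=(0,0,1,4)
  step pc=9: xori  r3, r2, 9  regs=(0,0,1,8)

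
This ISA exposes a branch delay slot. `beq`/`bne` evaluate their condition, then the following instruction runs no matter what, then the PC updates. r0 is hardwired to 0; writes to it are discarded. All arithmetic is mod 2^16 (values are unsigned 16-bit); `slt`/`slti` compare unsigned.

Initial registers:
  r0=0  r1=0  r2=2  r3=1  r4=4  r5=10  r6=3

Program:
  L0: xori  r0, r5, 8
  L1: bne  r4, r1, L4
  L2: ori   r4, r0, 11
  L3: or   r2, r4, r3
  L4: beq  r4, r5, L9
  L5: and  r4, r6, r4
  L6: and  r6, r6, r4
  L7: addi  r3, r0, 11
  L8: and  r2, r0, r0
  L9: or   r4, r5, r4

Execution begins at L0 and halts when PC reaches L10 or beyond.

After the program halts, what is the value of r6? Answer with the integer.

3

  step pc=0: xori  r0, r5, 8  regs=(0,0,2,1,4,10,3)
  step pc=1: bne  r4, r1, L4  cond=T  regs=(0,0,2,1,4,10,3)
  step pc=2: ori   r4, r0, 11  regs=(0,0,2,1,11,10,3)
  step pc=4: beq  r4, r5, L9  cond=F  regs=(0,0,2,1,11,10,3)
  step pc=5: and  r4, r6, r4  regs=(0,0,2,1,3,10,3)
  step pc=6: and  r6, r6, r4  regs=(0,0,2,1,3,10,3)
  step pc=7: addi  r3, r0, 11  regs=(0,0,2,11,3,10,3)
  step pc=8: and  r2, r0, r0  regs=(0,0,0,11,3,10,3)
  step pc=9: or   r4, r5, r4  regs=(0,0,0,11,11,10,3)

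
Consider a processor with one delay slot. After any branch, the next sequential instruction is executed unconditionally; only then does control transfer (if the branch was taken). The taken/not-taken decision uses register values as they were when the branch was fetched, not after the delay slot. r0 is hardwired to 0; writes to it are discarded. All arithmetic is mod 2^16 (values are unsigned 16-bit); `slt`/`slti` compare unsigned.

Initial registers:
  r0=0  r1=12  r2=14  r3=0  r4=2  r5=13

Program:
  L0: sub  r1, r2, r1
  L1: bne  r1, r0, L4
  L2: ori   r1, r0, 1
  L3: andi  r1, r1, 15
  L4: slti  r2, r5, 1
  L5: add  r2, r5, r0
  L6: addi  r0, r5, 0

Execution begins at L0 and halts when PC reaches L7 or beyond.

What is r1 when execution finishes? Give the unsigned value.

#0 sub  r1, r2, r1 ; 0/2/14/0/2/13
#1 bne  r1, r0, L4 ; 0/2/14/0/2/13 ; →target
#2 ori   r1, r0, 1 ; 0/1/14/0/2/13
#4 slti  r2, r5, 1 ; 0/1/0/0/2/13
#5 add  r2, r5, r0 ; 0/1/13/0/2/13
#6 addi  r0, r5, 0 ; 0/1/13/0/2/13

1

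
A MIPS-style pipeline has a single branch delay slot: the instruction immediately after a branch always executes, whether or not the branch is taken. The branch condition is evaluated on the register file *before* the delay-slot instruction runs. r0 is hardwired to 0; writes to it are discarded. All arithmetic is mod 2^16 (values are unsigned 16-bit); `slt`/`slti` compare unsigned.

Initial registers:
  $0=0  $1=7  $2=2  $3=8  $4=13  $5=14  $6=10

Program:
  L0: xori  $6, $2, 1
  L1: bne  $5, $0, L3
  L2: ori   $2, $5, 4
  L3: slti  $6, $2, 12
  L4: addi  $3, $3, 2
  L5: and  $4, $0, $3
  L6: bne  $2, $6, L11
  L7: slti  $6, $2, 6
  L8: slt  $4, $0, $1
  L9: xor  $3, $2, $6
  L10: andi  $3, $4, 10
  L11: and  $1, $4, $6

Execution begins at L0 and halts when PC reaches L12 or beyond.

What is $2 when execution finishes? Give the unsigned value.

  step pc=0: xori  $6, $2, 1  regs=(0,7,2,8,13,14,3)
  step pc=1: bne  $5, $0, L3  cond=T  regs=(0,7,2,8,13,14,3)
  step pc=2: ori   $2, $5, 4  regs=(0,7,14,8,13,14,3)
  step pc=3: slti  $6, $2, 12  regs=(0,7,14,8,13,14,0)
  step pc=4: addi  $3, $3, 2  regs=(0,7,14,10,13,14,0)
  step pc=5: and  $4, $0, $3  regs=(0,7,14,10,0,14,0)
  step pc=6: bne  $2, $6, L11  cond=T  regs=(0,7,14,10,0,14,0)
  step pc=7: slti  $6, $2, 6  regs=(0,7,14,10,0,14,0)
  step pc=11: and  $1, $4, $6  regs=(0,0,14,10,0,14,0)

14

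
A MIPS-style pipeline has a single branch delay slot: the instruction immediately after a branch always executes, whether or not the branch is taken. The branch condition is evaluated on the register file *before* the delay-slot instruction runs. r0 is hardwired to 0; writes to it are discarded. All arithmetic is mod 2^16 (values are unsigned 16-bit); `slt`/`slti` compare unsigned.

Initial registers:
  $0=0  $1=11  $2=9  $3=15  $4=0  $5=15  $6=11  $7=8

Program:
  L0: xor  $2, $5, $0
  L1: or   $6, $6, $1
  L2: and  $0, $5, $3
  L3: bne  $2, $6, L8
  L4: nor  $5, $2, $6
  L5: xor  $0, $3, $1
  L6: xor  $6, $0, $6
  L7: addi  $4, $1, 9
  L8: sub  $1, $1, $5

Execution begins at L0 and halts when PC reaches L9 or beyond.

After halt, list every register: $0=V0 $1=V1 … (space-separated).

$0=0 $1=27 $2=15 $3=15 $4=0 $5=65520 $6=11 $7=8

  step pc=0: xor  $2, $5, $0  regs=(0,11,15,15,0,15,11,8)
  step pc=1: or   $6, $6, $1  regs=(0,11,15,15,0,15,11,8)
  step pc=2: and  $0, $5, $3  regs=(0,11,15,15,0,15,11,8)
  step pc=3: bne  $2, $6, L8  cond=T  regs=(0,11,15,15,0,15,11,8)
  step pc=4: nor  $5, $2, $6  regs=(0,11,15,15,0,65520,11,8)
  step pc=8: sub  $1, $1, $5  regs=(0,27,15,15,0,65520,11,8)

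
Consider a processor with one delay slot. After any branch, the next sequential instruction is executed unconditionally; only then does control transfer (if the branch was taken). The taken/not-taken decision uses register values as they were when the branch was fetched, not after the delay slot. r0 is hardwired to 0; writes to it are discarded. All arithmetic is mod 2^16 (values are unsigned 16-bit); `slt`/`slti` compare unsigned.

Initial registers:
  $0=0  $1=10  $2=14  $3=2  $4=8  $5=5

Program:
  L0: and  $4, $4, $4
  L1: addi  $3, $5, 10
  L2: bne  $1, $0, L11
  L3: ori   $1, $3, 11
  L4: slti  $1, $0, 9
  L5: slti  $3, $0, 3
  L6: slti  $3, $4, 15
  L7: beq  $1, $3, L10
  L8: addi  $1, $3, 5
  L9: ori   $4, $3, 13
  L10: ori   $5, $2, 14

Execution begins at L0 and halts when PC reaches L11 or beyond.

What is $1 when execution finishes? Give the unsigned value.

15

[0] and  $4, $4, $4  →  {$0:0, $1:10, $2:14, $3:2, $4:8, $5:5}
[1] addi  $3, $5, 10  →  {$0:0, $1:10, $2:14, $3:15, $4:8, $5:5}
[2] bne  $1, $0, L11  →  {$0:0, $1:10, $2:14, $3:15, $4:8, $5:5}  ⟨branch taken⟩
[3] ori   $1, $3, 11  →  {$0:0, $1:15, $2:14, $3:15, $4:8, $5:5}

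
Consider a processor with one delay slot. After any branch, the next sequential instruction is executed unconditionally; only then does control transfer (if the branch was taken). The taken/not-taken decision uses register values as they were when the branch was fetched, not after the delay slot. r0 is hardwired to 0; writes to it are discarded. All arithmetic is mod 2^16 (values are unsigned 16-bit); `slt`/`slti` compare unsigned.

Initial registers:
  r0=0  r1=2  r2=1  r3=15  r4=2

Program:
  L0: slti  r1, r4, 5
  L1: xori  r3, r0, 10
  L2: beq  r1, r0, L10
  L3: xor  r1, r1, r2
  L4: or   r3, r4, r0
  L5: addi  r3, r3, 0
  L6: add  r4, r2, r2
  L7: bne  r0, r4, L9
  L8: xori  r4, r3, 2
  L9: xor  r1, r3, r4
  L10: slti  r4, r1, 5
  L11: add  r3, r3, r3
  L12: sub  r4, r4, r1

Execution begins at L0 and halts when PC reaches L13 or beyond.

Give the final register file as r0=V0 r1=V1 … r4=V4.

#0 slti  r1, r4, 5 ; 0/1/1/15/2
#1 xori  r3, r0, 10 ; 0/1/1/10/2
#2 beq  r1, r0, L10 ; 0/1/1/10/2 ; →fallthru
#3 xor  r1, r1, r2 ; 0/0/1/10/2
#4 or   r3, r4, r0 ; 0/0/1/2/2
#5 addi  r3, r3, 0 ; 0/0/1/2/2
#6 add  r4, r2, r2 ; 0/0/1/2/2
#7 bne  r0, r4, L9 ; 0/0/1/2/2 ; →target
#8 xori  r4, r3, 2 ; 0/0/1/2/0
#9 xor  r1, r3, r4 ; 0/2/1/2/0
#10 slti  r4, r1, 5 ; 0/2/1/2/1
#11 add  r3, r3, r3 ; 0/2/1/4/1
#12 sub  r4, r4, r1 ; 0/2/1/4/65535

r0=0 r1=2 r2=1 r3=4 r4=65535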